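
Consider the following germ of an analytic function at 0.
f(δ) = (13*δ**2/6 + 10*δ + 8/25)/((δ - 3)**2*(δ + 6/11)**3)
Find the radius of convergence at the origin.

The radius of convergence is 6/11.

Denominator factor (δ + 6/11)^3: pole of order 3 at -6/11, modulus 6/11.
Denominator factor (δ - 3)^2: pole of order 2 at 3, modulus 3.
The radius of convergence is the smallest modulus among the singular points: 6/11.


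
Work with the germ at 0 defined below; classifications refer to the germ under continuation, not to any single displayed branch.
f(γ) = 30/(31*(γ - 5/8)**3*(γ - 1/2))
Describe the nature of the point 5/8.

The point is a pole of order 3.

The denominator factor γ - 5/8 vanishes at 5/8 and appears to the power 3; the numerator there equals 30/31, nonzero, and no other factor vanishes.
Hence a pole whose order is the multiplicity, 3.


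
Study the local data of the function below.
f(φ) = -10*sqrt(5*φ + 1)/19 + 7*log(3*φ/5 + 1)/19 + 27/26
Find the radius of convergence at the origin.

The radius of convergence is 1/5.

Branch term (7/19)*log(1 - φ/(-5/3)): its argument vanishes at φ = -5/3, a logarithmic branch point, modulus 5/3.
Branch term (-10/19)*sqrt(1 - φ/(-1/5)): its argument vanishes at φ = -1/5, a square-root branch point, modulus 1/5.
The radius of convergence is the smallest modulus among the singular points: 1/5.


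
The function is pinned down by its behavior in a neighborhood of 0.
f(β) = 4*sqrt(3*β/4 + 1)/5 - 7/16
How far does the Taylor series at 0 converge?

The radius of convergence is 4/3.

Branch term (4/5)*sqrt(1 - β/(-4/3)): its argument vanishes at β = -4/3, a square-root branch point, modulus 4/3.
The radius of convergence is the smallest modulus among the singular points: 4/3.


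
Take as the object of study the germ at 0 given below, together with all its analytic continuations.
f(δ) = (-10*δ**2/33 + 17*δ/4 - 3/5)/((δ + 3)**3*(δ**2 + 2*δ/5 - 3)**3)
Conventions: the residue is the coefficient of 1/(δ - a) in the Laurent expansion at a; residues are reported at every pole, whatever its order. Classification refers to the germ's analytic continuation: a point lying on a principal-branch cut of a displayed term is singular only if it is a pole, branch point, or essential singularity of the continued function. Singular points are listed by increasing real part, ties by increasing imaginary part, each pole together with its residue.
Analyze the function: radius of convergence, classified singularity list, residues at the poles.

Denominator factor (δ**2 + 2*δ/5 - 3)^3: discriminant 304/25, real irrational roots -1/5 + (2/5)*sqrt(19) and -1/5 - (2/5)*sqrt(19); poles of order 3, moduli -1/5 + (2/5)*sqrt(19) and 1/5 + (2/5)*sqrt(19).
Denominator factor (δ + 3)^3: pole of order 3 at -3, modulus 3.
The radius of convergence is the smallest modulus among the singular points: -1/5 + (2/5)*sqrt(19).
At the order-3 pole -3 set g(δ) = (δ - (-3))^3*f(δ) = (-10*δ**2/33 + 17*δ/4 - 3/5)/(δ**2 + 2*δ/5 - 3)**3.
Order-3 pole: residue = g''(a)/2; g''(-3) = -13241425/7299072, so the residue is -13241425/14598144.
The factor δ**2 + 2*δ/5 - 3 splits as (δ - a)(δ - a') with a = -1/5 - (2/5)*sqrt(19), a' = -1/5 + (2/5)*sqrt(19). At the order-3 pole a set g(δ) = (δ - a)^3*f(δ) = [(-10*δ**2/33 + 17*δ/4 - 3/5)/(δ + 3)**3] / (δ - a')^3.
Order-3 pole: residue = g''(a)/2; g''(-1/5 - (2/5)*sqrt(19)) = 13241425/14598144 + (3784748575/18205212672)*sqrt(19), so the residue is 13241425/29196288 + (3784748575/36410425344)*sqrt(19).
The factor δ**2 + 2*δ/5 - 3 splits as (δ - a)(δ - a') with a = -1/5 + (2/5)*sqrt(19), a' = -1/5 - (2/5)*sqrt(19). At the order-3 pole a set g(δ) = (δ - a)^3*f(δ) = [(-10*δ**2/33 + 17*δ/4 - 3/5)/(δ + 3)**3] / (δ - a')^3.
Order-3 pole: residue = g''(a)/2; g''(-1/5 + (2/5)*sqrt(19)) = 13241425/14598144 - (3784748575/18205212672)*sqrt(19), so the residue is 13241425/29196288 - (3784748575/36410425344)*sqrt(19).
List the singular points by increasing real part (a conjugate pair: the negative imaginary part first).

Radius of convergence at 0: -1/5 + (2/5)*sqrt(19).
At -3: a pole of order 3; residue -13241425/14598144.
At -1/5 - (2/5)*sqrt(19): a pole of order 3; residue 13241425/29196288 + (3784748575/36410425344)*sqrt(19).
At -1/5 + (2/5)*sqrt(19): a pole of order 3; residue 13241425/29196288 - (3784748575/36410425344)*sqrt(19).


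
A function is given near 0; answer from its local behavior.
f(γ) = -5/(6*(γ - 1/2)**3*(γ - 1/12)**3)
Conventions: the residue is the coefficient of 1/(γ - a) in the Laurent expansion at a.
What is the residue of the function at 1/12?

The residue is 248832/625.

At the order-3 pole 1/12 set g(γ) = (γ - (1/12))^3*f(γ) = -5/(6*(γ - 1/2)**3).
Order-3 pole: residue = g''(a)/2; g''(1/12) = 497664/625, so the residue is 248832/625.


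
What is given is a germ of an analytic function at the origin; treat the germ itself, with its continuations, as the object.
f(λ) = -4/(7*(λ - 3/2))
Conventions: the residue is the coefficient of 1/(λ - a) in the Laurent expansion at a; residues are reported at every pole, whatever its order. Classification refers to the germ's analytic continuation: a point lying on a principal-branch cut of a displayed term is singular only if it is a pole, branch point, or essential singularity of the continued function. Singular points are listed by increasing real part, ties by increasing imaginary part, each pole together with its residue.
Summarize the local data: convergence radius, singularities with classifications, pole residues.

Denominator factor (λ - 3/2): pole of order 1 at 3/2, modulus 3/2.
The radius of convergence is the smallest modulus among the singular points: 3/2.
At the order-1 pole 3/2 set g(λ) = (λ - (3/2))*f(λ) = -4/7.
Simple pole: residue = g(a) at a = 3/2, which is -4/7.

Radius of convergence at 0: 3/2.
At 3/2: a pole of order 1; residue -4/7.


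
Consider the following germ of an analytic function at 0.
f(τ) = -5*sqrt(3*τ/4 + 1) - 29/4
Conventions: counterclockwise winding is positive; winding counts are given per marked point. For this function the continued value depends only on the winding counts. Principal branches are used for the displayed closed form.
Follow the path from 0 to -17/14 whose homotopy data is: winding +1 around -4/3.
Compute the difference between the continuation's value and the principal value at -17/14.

Continued minus principal equals (5/14)*sqrt(70).

The rational part is single-valued and drops out of the difference; each branch term changes only by its own monodromy.
(-5)*sqrt(1 - τ/(-4/3)): winding +1 is odd, the square root flips sign, contributing -2*(-5)*sqrt(1 - (-17/14)/(-4/3)) = -2*(-5)*sqrt(5/56) = (5/14)*sqrt(70).
Summing the contributions at τ = -17/14 gives (5/14)*sqrt(70).


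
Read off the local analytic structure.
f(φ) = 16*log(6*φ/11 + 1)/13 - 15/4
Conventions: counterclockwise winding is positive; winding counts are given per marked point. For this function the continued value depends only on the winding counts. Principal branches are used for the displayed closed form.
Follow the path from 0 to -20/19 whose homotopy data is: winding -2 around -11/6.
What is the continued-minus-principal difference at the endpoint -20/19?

The rational part is single-valued and drops out of the difference; each branch term changes only by its own monodromy.
(16/13)*log(1 - φ/(-11/6)): each positive loop around -11/6 adds 2*pi*i to the log, so winding -2 contributes (16/13)*(-2)*2*pi*i = -(64/13)*pi*i.
Summing the contributions at φ = -20/19 gives -(64/13)*pi*i.

Continued minus principal equals -(64/13)*pi*i.


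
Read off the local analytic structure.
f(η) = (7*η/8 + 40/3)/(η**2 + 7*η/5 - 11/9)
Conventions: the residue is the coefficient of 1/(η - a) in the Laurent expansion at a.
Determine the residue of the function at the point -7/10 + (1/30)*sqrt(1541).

The residue is 7/16 + (3053/24656)*sqrt(1541).

The factor η**2 + 7*η/5 - 11/9 splits as (η - a)(η - a') with a = -7/10 + (1/30)*sqrt(1541), a' = -7/10 - (1/30)*sqrt(1541). At the order-1 pole a set g(η) = (η - a)*f(η) = [7*η/8 + 40/3] / (η - a').
Simple pole: residue = g(a) at a = -7/10 + (1/30)*sqrt(1541), which is 7/16 + (3053/24656)*sqrt(1541).


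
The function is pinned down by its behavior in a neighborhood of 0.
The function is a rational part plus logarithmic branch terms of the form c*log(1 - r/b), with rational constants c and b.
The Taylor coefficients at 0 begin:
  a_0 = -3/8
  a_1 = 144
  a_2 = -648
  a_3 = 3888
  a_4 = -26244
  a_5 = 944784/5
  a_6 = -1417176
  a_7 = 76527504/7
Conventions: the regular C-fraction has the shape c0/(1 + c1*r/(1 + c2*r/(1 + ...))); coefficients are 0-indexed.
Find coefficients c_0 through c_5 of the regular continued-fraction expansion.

Taylor coefficients (read off): a_0 = -3/8, a_1 = 144, a_2 = -648, a_3 = 3888, a_4 = -26244, a_5 = 944784/5.
c0 = a_0 = -3/8. Peel one level at a time: if S = 1 + c*r/S' with S'(0) = 1, then c is the r-coefficient of S and S' = c*r/(S - 1).
S_1 = c0/f = 1 + (384)*r + (145728)*r^2 + ...; c1 = 384.
S_2 = c1*r/(S_1 - 1) = 1 + (-759/2)*r + (-27/4)*r^2 + ...; c2 = -759/2.
S_3 = c2*r/(S_2 - 1) = 1 + (-9/506)*r + (10287/128018)*r^2 + ...; c3 = -9/506.
S_4 = c3*r/(S_3 - 1) = 1 + (1143/253)*r + (-27/5)*r^2 + ...; c4 = 1143/253.
S_5 = c4*r/(S_4 - 1) = 1 + (759/635)*r + ...; c5 = 759/635.

The regular C-fraction coefficients are [-3/8, 384, -759/2, -9/506, 1143/253, 759/635].


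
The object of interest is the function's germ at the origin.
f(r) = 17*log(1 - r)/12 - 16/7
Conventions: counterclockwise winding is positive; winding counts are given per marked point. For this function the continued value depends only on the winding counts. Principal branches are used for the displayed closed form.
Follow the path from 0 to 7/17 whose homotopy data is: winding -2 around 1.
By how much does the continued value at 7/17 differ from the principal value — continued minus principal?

The rational part is single-valued and drops out of the difference; each branch term changes only by its own monodromy.
(17/12)*log(1 - r/(1)): each positive loop around 1 adds 2*pi*i to the log, so winding -2 contributes (17/12)*(-2)*2*pi*i = -(17/3)*pi*i.
Summing the contributions at r = 7/17 gives -(17/3)*pi*i.

Continued minus principal equals -(17/3)*pi*i.


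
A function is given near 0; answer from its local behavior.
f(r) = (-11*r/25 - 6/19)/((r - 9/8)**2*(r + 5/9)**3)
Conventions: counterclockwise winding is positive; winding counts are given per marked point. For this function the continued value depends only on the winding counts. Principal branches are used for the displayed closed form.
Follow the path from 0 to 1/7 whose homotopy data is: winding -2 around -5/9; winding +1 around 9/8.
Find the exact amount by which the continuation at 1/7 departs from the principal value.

Continued minus principal equals 0.

The function is rational, hence single-valued: continuing it around any pole returns the same value, so the difference is 0.


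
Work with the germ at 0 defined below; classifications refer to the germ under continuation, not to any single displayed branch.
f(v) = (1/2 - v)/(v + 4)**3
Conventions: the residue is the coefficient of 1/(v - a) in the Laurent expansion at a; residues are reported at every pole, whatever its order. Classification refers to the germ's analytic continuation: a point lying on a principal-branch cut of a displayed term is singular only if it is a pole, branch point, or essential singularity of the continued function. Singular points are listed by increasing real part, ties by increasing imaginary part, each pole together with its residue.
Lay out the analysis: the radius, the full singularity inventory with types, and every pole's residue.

Denominator factor (v + 4)^3: pole of order 3 at -4, modulus 4.
The radius of convergence is the smallest modulus among the singular points: 4.
At the order-3 pole -4 set g(v) = (v - (-4))^3*f(v) = 1/2 - v.
Order-3 pole: residue = g''(a)/2; g''(-4) = 0, so the residue is 0.

Radius of convergence at 0: 4.
At -4: a pole of order 3; residue 0.


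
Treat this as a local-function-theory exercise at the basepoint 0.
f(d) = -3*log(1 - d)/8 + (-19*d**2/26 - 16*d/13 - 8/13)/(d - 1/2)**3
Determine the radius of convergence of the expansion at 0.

Denominator factor (d - 1/2)^3: pole of order 3 at 1/2, modulus 1/2.
Branch term (-3/8)*log(1 - d/(1)): its argument vanishes at d = 1, a logarithmic branch point, modulus 1.
The radius of convergence is the smallest modulus among the singular points: 1/2.

The radius of convergence is 1/2.


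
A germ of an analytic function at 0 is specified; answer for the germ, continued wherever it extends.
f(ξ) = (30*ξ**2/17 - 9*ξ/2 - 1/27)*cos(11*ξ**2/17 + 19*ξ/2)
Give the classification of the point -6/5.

The point is a regular point.

There is no denominator, hence no pole anywhere.
The factor cos(11*ξ**2/17 + 19*ξ/2) is entire.
So the germ continues analytically to -6/5.


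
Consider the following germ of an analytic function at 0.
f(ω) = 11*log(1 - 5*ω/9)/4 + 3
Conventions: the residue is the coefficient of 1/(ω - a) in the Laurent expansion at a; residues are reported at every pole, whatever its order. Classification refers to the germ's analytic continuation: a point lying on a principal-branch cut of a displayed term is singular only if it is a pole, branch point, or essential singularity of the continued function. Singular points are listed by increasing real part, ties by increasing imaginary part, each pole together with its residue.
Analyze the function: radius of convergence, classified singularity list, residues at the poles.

Radius of convergence at 0: 9/5.
At 9/5: a logarithmic branch point.

Branch term (11/4)*log(1 - ω/(9/5)): its argument vanishes at ω = 9/5, a logarithmic branch point, modulus 9/5.
The radius of convergence is the smallest modulus among the singular points: 9/5.


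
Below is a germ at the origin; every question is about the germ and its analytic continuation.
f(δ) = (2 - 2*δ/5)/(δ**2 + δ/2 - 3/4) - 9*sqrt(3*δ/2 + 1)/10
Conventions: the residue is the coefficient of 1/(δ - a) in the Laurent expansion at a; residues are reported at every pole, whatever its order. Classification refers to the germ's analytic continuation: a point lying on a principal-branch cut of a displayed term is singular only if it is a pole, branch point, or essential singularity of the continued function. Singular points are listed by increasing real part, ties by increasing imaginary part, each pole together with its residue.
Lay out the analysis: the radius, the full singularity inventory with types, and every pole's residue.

Radius of convergence at 0: -1/4 + (1/4)*sqrt(13).
At -1/4 - (1/4)*sqrt(13): a pole of order 1; residue -1/5 - (21/65)*sqrt(13).
At -2/3: an algebraic (square-root) branch point.
At -1/4 + (1/4)*sqrt(13): a pole of order 1; residue -1/5 + (21/65)*sqrt(13).

Denominator factor (δ**2 + δ/2 - 3/4): discriminant 13/4, real irrational roots -1/4 + (1/4)*sqrt(13) and -1/4 - (1/4)*sqrt(13); poles of order 1, moduli -1/4 + (1/4)*sqrt(13) and 1/4 + (1/4)*sqrt(13).
Branch term (-9/10)*sqrt(1 - δ/(-2/3)): its argument vanishes at δ = -2/3, a square-root branch point, modulus 2/3.
The radius of convergence is the smallest modulus among the singular points: -1/4 + (1/4)*sqrt(13).
The branch term is analytic at -1/4 - (1/4)*sqrt(13) and contributes nothing to the residue; only the rational part matters.
The factor δ**2 + δ/2 - 3/4 splits as (δ - a)(δ - a') with a = -1/4 - (1/4)*sqrt(13), a' = -1/4 + (1/4)*sqrt(13). At the order-1 pole a set g(δ) = (δ - a)*(rational part) = [2 - 2*δ/5] / (δ - a').
Simple pole: residue = g(a) at a = -1/4 - (1/4)*sqrt(13), which is -1/5 - (21/65)*sqrt(13).
The branch term is analytic at -1/4 + (1/4)*sqrt(13) and contributes nothing to the residue; only the rational part matters.
The factor δ**2 + δ/2 - 3/4 splits as (δ - a)(δ - a') with a = -1/4 + (1/4)*sqrt(13), a' = -1/4 - (1/4)*sqrt(13). At the order-1 pole a set g(δ) = (δ - a)*(rational part) = [2 - 2*δ/5] / (δ - a').
Simple pole: residue = g(a) at a = -1/4 + (1/4)*sqrt(13), which is -1/5 + (21/65)*sqrt(13).
List the singular points by increasing real part (a conjugate pair: the negative imaginary part first).


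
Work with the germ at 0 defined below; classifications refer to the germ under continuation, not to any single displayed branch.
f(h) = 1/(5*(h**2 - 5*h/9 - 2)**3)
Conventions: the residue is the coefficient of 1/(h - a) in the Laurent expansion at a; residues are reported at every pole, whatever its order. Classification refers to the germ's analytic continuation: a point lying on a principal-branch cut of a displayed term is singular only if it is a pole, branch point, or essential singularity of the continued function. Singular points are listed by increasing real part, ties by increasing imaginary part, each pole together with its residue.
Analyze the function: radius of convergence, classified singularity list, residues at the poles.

Radius of convergence at 0: -5/18 + (1/18)*sqrt(673).
At 5/18 - (1/18)*sqrt(673): a pole of order 3; residue -(354294/1524106085)*sqrt(673).
At 5/18 + (1/18)*sqrt(673): a pole of order 3; residue (354294/1524106085)*sqrt(673).

Denominator factor (h**2 - 5*h/9 - 2)^3: discriminant 673/81, real irrational roots 5/18 + (1/18)*sqrt(673) and 5/18 - (1/18)*sqrt(673); poles of order 3, moduli 5/18 + (1/18)*sqrt(673) and -5/18 + (1/18)*sqrt(673).
The radius of convergence is the smallest modulus among the singular points: -5/18 + (1/18)*sqrt(673).
The factor h**2 - 5*h/9 - 2 splits as (h - a)(h - a') with a = 5/18 - (1/18)*sqrt(673), a' = 5/18 + (1/18)*sqrt(673). At the order-3 pole a set g(h) = (h - a)^3*f(h) = [1/5] / (h - a')^3.
Order-3 pole: residue = g''(a)/2; g''(5/18 - (1/18)*sqrt(673)) = -(708588/1524106085)*sqrt(673), so the residue is -(354294/1524106085)*sqrt(673).
The factor h**2 - 5*h/9 - 2 splits as (h - a)(h - a') with a = 5/18 + (1/18)*sqrt(673), a' = 5/18 - (1/18)*sqrt(673). At the order-3 pole a set g(h) = (h - a)^3*f(h) = [1/5] / (h - a')^3.
Order-3 pole: residue = g''(a)/2; g''(5/18 + (1/18)*sqrt(673)) = (708588/1524106085)*sqrt(673), so the residue is (354294/1524106085)*sqrt(673).
List the singular points by increasing real part (a conjugate pair: the negative imaginary part first).


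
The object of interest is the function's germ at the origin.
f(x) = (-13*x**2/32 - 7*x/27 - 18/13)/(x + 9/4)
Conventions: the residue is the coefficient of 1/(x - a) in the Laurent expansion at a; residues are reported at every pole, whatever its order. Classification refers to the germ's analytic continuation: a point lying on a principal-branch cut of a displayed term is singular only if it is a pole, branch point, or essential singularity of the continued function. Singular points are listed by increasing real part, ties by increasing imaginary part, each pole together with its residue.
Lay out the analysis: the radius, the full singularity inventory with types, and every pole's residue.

Denominator factor (x + 9/4): pole of order 1 at -9/4, modulus 9/4.
The radius of convergence is the smallest modulus among the singular points: 9/4.
At the order-1 pole -9/4 set g(x) = (x - (-9/4))*f(x) = -13*x**2/32 - 7*x/27 - 18/13.
Simple pole: residue = g(a) at a = -9/4, which is -57067/19968.

Radius of convergence at 0: 9/4.
At -9/4: a pole of order 1; residue -57067/19968.


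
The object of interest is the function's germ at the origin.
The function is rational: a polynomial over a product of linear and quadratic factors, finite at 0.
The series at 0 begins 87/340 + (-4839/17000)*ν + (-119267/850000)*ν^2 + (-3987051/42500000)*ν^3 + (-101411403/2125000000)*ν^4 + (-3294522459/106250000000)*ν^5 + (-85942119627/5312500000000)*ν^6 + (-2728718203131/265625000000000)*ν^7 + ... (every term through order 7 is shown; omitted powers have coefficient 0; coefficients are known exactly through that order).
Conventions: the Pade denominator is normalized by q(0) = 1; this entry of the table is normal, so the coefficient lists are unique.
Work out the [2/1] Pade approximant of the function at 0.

Taylor coefficients needed (read off): a_0 = 87/340, a_1 = -4839/17000, a_2 = -119267/850000, a_3 = -3987051/42500000.
Write the denominator as Q(ν) = 1 + q1*ν. Requiring Q*f - P = O(ν^4) with deg P <= 2 kills the coefficients of ν^3..ν^3 in Q*f:
  ν^3: a_3 + q1*a_2 = 0, i.e. -3987051/42500000 + (-119267/850000)*q1 = 0.
Solving this linear system: q1 = -3987051/5963350.
The numerator is Q*f truncated at degree 2: P0 = a_0 = 87/340; P1 = a_1 + q1*a_0 = -18480129/40550780; P2 = a_2 + q1*a_1 = 2027489/40550780.

The Pade approximant has numerator coefficients [87/340, -18480129/40550780, 2027489/40550780]; denominator coefficients [1, -3987051/5963350].


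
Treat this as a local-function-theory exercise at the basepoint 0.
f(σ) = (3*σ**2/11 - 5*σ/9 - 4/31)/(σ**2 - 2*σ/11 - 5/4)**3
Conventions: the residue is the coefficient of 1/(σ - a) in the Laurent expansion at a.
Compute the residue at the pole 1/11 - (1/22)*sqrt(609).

The residue is (52422887/42011174394)*sqrt(609).

The factor σ**2 - 2*σ/11 - 5/4 splits as (σ - a)(σ - a') with a = 1/11 - (1/22)*sqrt(609), a' = 1/11 + (1/22)*sqrt(609). At the order-3 pole a set g(σ) = (σ - a)^3*f(σ) = [3*σ**2/11 - 5*σ/9 - 4/31] / (σ - a')^3.
Order-3 pole: residue = g''(a)/2; g''(1/11 - (1/22)*sqrt(609)) = (52422887/21005587197)*sqrt(609), so the residue is (52422887/42011174394)*sqrt(609).


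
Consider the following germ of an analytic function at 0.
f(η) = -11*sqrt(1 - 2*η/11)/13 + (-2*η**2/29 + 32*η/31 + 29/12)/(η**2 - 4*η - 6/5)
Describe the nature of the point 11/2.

The point is an algebraic (square-root) branch point.

The term (-11/13)*sqrt(1 - η/(11/2)) has argument 1 - 11/2/(11/2) = 0 at 11/2: a square-root (algebraic, two-sheeted) branch point; the remaining terms are analytic or single-valued there.


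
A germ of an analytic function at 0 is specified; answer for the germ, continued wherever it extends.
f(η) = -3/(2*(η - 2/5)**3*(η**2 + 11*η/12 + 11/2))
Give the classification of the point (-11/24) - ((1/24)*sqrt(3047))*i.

The point is a pole of order 1.

The denominator factor η**2 + 11*η/12 + 11/2 vanishes at (-11/24) - ((1/24)*sqrt(3047))*i and appears to the power 1; the numerator there equals -3/2, nonzero, and no other factor vanishes.
Hence a pole whose order is the multiplicity, 1.


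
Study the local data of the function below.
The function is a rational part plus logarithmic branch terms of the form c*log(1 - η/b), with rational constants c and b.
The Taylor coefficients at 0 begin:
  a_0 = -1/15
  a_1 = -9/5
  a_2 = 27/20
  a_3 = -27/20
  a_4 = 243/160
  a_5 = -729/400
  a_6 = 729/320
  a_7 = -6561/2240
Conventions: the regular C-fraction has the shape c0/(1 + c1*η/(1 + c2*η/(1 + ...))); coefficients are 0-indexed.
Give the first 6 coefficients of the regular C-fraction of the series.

The regular C-fraction coefficients are [-1/15, -27, 111/4, 1/148, 55/74, 111/550].

Taylor coefficients (read off): a_0 = -1/15, a_1 = -9/5, a_2 = 27/20, a_3 = -27/20, a_4 = 243/160, a_5 = -729/400.
c0 = a_0 = -1/15. Peel one level at a time: if S = 1 + c*η/S' with S'(0) = 1, then c is the η-coefficient of S and S' = c*η/(S - 1).
S_1 = c0/f = 1 + (-27)*η + (2997/4)*η^2 + ...; c1 = -27.
S_2 = c1*η/(S_1 - 1) = 1 + (111/4)*η + (-3/16)*η^2 + ...; c2 = 111/4.
S_3 = c2*η/(S_2 - 1) = 1 + (1/148)*η + (-55/10952)*η^2 + ...; c3 = 1/148.
S_4 = c3*η/(S_3 - 1) = 1 + (55/74)*η + (-3/20)*η^2 + ...; c4 = 55/74.
S_5 = c4*η/(S_4 - 1) = 1 + (111/550)*η + ...; c5 = 111/550.


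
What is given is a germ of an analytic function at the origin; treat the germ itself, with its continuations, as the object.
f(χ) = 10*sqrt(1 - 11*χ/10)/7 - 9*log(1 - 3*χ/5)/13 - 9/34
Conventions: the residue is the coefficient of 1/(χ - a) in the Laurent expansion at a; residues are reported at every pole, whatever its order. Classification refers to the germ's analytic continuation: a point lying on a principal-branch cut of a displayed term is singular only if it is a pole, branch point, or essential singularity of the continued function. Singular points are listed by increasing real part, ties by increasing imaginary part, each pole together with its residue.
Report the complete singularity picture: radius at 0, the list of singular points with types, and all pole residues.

Branch term (10/7)*sqrt(1 - χ/(10/11)): its argument vanishes at χ = 10/11, a square-root branch point, modulus 10/11.
Branch term (-9/13)*log(1 - χ/(5/3)): its argument vanishes at χ = 5/3, a logarithmic branch point, modulus 5/3.
The radius of convergence is the smallest modulus among the singular points: 10/11.
List the singular points by increasing real part (a conjugate pair: the negative imaginary part first).

Radius of convergence at 0: 10/11.
At 10/11: an algebraic (square-root) branch point.
At 5/3: a logarithmic branch point.


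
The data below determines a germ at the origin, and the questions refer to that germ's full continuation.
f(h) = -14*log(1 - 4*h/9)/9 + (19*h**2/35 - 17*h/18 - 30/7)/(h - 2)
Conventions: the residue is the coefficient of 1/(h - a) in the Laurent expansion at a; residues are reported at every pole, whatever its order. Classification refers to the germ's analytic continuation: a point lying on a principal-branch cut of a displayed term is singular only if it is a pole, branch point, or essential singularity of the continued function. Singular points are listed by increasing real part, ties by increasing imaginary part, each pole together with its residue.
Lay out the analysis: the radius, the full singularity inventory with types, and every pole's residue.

Denominator factor (h - 2): pole of order 1 at 2, modulus 2.
Branch term (-14/9)*log(1 - h/(9/4)): its argument vanishes at h = 9/4, a logarithmic branch point, modulus 9/4.
The radius of convergence is the smallest modulus among the singular points: 2.
The branch term is analytic at 2 and contributes nothing to the residue; only the rational part matters.
At the order-1 pole 2 set g(h) = (h - (2))*(rational part) = 19*h**2/35 - 17*h/18 - 30/7.
Simple pole: residue = g(a) at a = 2, which is -1261/315.
List the singular points by increasing real part (a conjugate pair: the negative imaginary part first).

Radius of convergence at 0: 2.
At 2: a pole of order 1; residue -1261/315.
At 9/4: a logarithmic branch point.


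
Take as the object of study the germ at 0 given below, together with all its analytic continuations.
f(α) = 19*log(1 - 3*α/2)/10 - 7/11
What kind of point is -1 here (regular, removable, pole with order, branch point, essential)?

There is no denominator, hence no pole anywhere.
Branch term log(1 - α/(2/3)): argument at -1 is 5/2, nonzero, so -1 is not its branch point (a point on a principal cut is still regular for the continued germ).
So the germ continues analytically to -1.

The point is a regular point.


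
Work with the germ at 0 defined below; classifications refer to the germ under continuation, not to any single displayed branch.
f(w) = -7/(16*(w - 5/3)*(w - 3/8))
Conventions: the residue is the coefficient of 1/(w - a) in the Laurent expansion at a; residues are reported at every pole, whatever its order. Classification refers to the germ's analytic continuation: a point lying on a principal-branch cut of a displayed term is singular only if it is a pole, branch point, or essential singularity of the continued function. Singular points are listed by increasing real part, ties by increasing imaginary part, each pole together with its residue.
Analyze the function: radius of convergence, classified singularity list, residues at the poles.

Radius of convergence at 0: 3/8.
At 3/8: a pole of order 1; residue 21/62.
At 5/3: a pole of order 1; residue -21/62.

Denominator factor (w - 5/3): pole of order 1 at 5/3, modulus 5/3.
Denominator factor (w - 3/8): pole of order 1 at 3/8, modulus 3/8.
The radius of convergence is the smallest modulus among the singular points: 3/8.
At the order-1 pole 3/8 set g(w) = (w - (3/8))*f(w) = -7/(16*(w - 5/3)).
Simple pole: residue = g(a) at a = 3/8, which is 21/62.
At the order-1 pole 5/3 set g(w) = (w - (5/3))*f(w) = -7/(16*(w - 3/8)).
Simple pole: residue = g(a) at a = 5/3, which is -21/62.
List the singular points by increasing real part (a conjugate pair: the negative imaginary part first).


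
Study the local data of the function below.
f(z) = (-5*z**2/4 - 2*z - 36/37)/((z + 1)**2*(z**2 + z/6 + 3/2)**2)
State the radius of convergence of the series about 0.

The radius of convergence is 1.

Denominator factor (z**2 + z/6 + 3/2)^2: discriminant -215/36, complex-conjugate roots (-1/12) + ((1/12)*sqrt(215))*i and (-1/12) - ((1/12)*sqrt(215))*i; poles of order 2, moduli (1/2)*sqrt(6) and (1/2)*sqrt(6).
Denominator factor (z + 1)^2: pole of order 2 at -1, modulus 1.
The radius of convergence is the smallest modulus among the singular points: 1.


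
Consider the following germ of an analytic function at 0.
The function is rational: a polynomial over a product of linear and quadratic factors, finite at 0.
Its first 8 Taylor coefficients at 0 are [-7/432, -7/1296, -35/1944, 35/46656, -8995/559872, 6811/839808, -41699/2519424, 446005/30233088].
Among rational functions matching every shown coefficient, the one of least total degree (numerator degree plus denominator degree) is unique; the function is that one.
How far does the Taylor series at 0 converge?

No rational of total degree below 4 reproduces all 8 coefficients; solving the [0/4] Pade equations on them gives f(u) = 1/(9*(u - 2)**3*(u + 6/7)), whose expansion matches every shown term.
Denominator factor (u - 2)^3: pole of order 3 at 2, modulus 2.
Denominator factor (u + 6/7): pole of order 1 at -6/7, modulus 6/7.
The radius of convergence is the smallest modulus among the singular points: 6/7.

The radius of convergence is 6/7.


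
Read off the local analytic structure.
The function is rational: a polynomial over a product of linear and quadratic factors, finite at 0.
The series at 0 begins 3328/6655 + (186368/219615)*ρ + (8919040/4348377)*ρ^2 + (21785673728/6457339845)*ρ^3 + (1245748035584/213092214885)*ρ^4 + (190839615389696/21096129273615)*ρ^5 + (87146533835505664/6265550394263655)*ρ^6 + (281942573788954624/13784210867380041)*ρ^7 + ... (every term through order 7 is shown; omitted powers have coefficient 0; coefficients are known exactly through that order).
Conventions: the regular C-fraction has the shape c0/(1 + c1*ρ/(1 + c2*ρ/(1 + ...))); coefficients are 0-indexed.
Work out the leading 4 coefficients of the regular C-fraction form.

Taylor coefficients (read off): a_0 = 3328/6655, a_1 = 186368/219615, a_2 = 8919040/4348377, a_3 = 21785673728/6457339845.
c0 = a_0 = 3328/6655. Peel one level at a time: if S = 1 + c*ρ/S' with S'(0) = 1, then c is the ρ-coefficient of S and S' = c*ρ/(S - 1).
S_1 = c0/f = 1 + (-56/33)*ρ + (-3992/3267)*ρ^2 + ...; c1 = -56/33.
S_2 = c1*ρ/(S_1 - 1) = 1 + (-499/693)*ρ + (2688971/1440747)*ρ^2 + ...; c2 = -499/693.
S_3 = c2*ρ/(S_2 - 1) = 1 + (2688971/1037421)*ρ + ...; c3 = 2688971/1037421.

The regular C-fraction coefficients are [3328/6655, -56/33, -499/693, 2688971/1037421].


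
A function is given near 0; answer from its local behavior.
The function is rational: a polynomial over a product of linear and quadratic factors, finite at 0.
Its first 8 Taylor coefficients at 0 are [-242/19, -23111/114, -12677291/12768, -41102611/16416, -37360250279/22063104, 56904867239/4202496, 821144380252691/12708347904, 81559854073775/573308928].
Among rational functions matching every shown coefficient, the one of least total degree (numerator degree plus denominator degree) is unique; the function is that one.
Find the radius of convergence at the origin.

The radius of convergence is (1/11)*sqrt(22).

No rational of total degree below 6 reproduces all 8 coefficients; solving the [2/4] Pade equations on them gives f(y) = (17*y**2/14 - 4*y - 8/19)/(y**2 - 7*y/12 + 2/11)**2, whose expansion matches every shown term.
Denominator factor (y**2 - 7*y/12 + 2/11)^2: discriminant -613/1584, complex-conjugate roots (7/24) + ((1/264)*sqrt(6743))*i and (7/24) - ((1/264)*sqrt(6743))*i; poles of order 2, moduli (1/11)*sqrt(22) and (1/11)*sqrt(22).
The radius of convergence is the smallest modulus among the singular points: (1/11)*sqrt(22).


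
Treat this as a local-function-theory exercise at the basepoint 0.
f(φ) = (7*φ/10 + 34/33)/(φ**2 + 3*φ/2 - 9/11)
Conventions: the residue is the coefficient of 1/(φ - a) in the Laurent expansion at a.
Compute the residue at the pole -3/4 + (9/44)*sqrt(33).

The factor φ**2 + 3*φ/2 - 9/11 splits as (φ - a)(φ - a') with a = -3/4 + (9/44)*sqrt(33), a' = -3/4 - (9/44)*sqrt(33). At the order-1 pole a set g(φ) = (φ - a)*f(φ) = [7*φ/10 + 34/33] / (φ - a').
Simple pole: residue = g(a) at a = -3/4 + (9/44)*sqrt(33), which is 7/20 + (667/17820)*sqrt(33).

The residue is 7/20 + (667/17820)*sqrt(33).


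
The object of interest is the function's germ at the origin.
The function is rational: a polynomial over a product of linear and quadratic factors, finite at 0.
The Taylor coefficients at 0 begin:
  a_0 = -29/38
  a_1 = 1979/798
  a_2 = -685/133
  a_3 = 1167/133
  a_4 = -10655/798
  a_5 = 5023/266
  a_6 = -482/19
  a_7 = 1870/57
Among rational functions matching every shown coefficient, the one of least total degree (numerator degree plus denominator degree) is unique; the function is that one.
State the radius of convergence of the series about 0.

The radius of convergence is 1.

No rational of total degree below 4 reproduces all 8 coefficients; solving the [1/3] Pade equations on them gives f(λ) = (4*λ/21 - 29/38)/(λ + 1)**3, whose expansion matches every shown term.
Denominator factor (λ + 1)^3: pole of order 3 at -1, modulus 1.
The radius of convergence is the smallest modulus among the singular points: 1.


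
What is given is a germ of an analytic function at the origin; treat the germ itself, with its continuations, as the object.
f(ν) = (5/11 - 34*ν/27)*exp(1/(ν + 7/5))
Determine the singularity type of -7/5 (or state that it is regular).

The exponent 1/(ν - (-7/5)) has a pole at -7/5, so exp(1/(ν - (-7/5))) takes every nonzero value near it: an essential singularity (not a pole of any order).

The point is an essential singularity.


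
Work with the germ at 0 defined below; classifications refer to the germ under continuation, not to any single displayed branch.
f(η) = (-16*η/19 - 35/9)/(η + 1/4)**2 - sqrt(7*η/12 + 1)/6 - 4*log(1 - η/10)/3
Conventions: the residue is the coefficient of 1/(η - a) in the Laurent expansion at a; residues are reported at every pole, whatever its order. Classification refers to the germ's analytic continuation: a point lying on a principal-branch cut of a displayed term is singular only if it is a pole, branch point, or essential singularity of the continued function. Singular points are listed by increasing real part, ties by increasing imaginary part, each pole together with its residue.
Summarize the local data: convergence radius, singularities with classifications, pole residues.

Denominator factor (η + 1/4)^2: pole of order 2 at -1/4, modulus 1/4.
Branch term (-1/6)*sqrt(1 - η/(-12/7)): its argument vanishes at η = -12/7, a square-root branch point, modulus 12/7.
Branch term (-4/3)*log(1 - η/(10)): its argument vanishes at η = 10, a logarithmic branch point, modulus 10.
The radius of convergence is the smallest modulus among the singular points: 1/4.
The branch terms are analytic at -1/4 and contribute nothing to the residue; only the rational part matters.
At the order-2 pole -1/4 set g(η) = (η - (-1/4))^2*(rational part) = -16*η/19 - 35/9.
Order-2 pole: residue = g'(a); g'(-1/4) = -16/19, so the residue is -16/19.
List the singular points by increasing real part (a conjugate pair: the negative imaginary part first).

Radius of convergence at 0: 1/4.
At -12/7: an algebraic (square-root) branch point.
At -1/4: a pole of order 2; residue -16/19.
At 10: a logarithmic branch point.


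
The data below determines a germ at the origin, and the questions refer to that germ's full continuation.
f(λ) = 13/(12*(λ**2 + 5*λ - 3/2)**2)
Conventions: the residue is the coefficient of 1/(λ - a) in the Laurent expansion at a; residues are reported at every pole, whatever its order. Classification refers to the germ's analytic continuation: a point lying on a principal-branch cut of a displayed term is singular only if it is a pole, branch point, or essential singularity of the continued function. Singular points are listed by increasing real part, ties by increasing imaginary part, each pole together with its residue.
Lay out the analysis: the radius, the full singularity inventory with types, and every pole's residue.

Denominator factor (λ**2 + 5*λ - 3/2)^2: discriminant 31, real irrational roots -5/2 + (1/2)*sqrt(31) and -5/2 - (1/2)*sqrt(31); poles of order 2, moduli -5/2 + (1/2)*sqrt(31) and 5/2 + (1/2)*sqrt(31).
The radius of convergence is the smallest modulus among the singular points: -5/2 + (1/2)*sqrt(31).
The factor λ**2 + 5*λ - 3/2 splits as (λ - a)(λ - a') with a = -5/2 - (1/2)*sqrt(31), a' = -5/2 + (1/2)*sqrt(31). At the order-2 pole a set g(λ) = (λ - a)^2*f(λ) = [13/12] / (λ - a')^2.
Order-2 pole: residue = g'(a); g'(-5/2 - (1/2)*sqrt(31)) = (13/5766)*sqrt(31), so the residue is (13/5766)*sqrt(31).
The factor λ**2 + 5*λ - 3/2 splits as (λ - a)(λ - a') with a = -5/2 + (1/2)*sqrt(31), a' = -5/2 - (1/2)*sqrt(31). At the order-2 pole a set g(λ) = (λ - a)^2*f(λ) = [13/12] / (λ - a')^2.
Order-2 pole: residue = g'(a); g'(-5/2 + (1/2)*sqrt(31)) = -(13/5766)*sqrt(31), so the residue is -(13/5766)*sqrt(31).
List the singular points by increasing real part (a conjugate pair: the negative imaginary part first).

Radius of convergence at 0: -5/2 + (1/2)*sqrt(31).
At -5/2 - (1/2)*sqrt(31): a pole of order 2; residue (13/5766)*sqrt(31).
At -5/2 + (1/2)*sqrt(31): a pole of order 2; residue -(13/5766)*sqrt(31).


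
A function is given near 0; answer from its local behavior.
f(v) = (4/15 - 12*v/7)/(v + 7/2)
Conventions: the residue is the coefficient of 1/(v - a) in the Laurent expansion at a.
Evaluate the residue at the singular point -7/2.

At the order-1 pole -7/2 set g(v) = (v - (-7/2))*f(v) = 4/15 - 12*v/7.
Simple pole: residue = g(a) at a = -7/2, which is 94/15.

The residue is 94/15.


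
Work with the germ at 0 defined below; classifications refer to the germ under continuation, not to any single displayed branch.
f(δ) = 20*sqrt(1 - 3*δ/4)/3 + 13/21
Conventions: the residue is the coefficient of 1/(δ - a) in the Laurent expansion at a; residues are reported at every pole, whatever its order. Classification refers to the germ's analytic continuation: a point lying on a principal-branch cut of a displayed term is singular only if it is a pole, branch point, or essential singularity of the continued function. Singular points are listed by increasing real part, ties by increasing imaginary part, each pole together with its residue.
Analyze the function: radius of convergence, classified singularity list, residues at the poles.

Radius of convergence at 0: 4/3.
At 4/3: an algebraic (square-root) branch point.

Branch term (20/3)*sqrt(1 - δ/(4/3)): its argument vanishes at δ = 4/3, a square-root branch point, modulus 4/3.
The radius of convergence is the smallest modulus among the singular points: 4/3.


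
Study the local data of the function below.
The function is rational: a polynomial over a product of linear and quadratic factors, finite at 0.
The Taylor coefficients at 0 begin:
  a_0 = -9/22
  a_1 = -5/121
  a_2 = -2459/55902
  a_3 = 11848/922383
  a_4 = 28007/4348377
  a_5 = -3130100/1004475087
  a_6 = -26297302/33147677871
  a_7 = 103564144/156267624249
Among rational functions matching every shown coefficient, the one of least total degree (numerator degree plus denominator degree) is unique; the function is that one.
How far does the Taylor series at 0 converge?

The radius of convergence is (1/2)*sqrt(22).

No rational of total degree below 4 reproduces all 8 coefficients; solving the [2/2] Pade equations on them gives f(χ) = (-19*χ**2/28 - χ/2 - 9/4)/(χ**2 + 2*χ/3 + 11/2), whose expansion matches every shown term.
Denominator factor (χ**2 + 2*χ/3 + 11/2): discriminant -194/9, complex-conjugate roots (-1/3) + ((1/6)*sqrt(194))*i and (-1/3) - ((1/6)*sqrt(194))*i; poles of order 1, moduli (1/2)*sqrt(22) and (1/2)*sqrt(22).
The radius of convergence is the smallest modulus among the singular points: (1/2)*sqrt(22).
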